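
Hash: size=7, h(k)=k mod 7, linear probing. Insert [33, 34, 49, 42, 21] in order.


Insertions: 33->slot 5; 34->slot 6; 49->slot 0; 42->slot 1; 21->slot 2
Table: [49, 42, 21, None, None, 33, 34]


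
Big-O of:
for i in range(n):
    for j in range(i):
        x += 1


Per nesting level: O(n) * O(n) [triangular over i] = O(n^2)
Complexity: O(n^2)


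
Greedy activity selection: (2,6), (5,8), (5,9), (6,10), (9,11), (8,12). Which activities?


Greedy: pick earliest-ending, then skip overlaps.
Selected (2 activities): [(2, 6), (6, 10)]


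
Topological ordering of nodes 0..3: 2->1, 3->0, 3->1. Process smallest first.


Kahn's algorithm, process smallest node first
Order: [2, 3, 0, 1]


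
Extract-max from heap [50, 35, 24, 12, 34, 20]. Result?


Max = 50
Replace root with last, heapify down
Resulting heap: [35, 34, 24, 12, 20]


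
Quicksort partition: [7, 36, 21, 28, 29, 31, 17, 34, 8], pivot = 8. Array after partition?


Elements <= 8 go left of pivot.
Result: [7, 8, 21, 28, 29, 31, 17, 34, 36], pivot at index 1


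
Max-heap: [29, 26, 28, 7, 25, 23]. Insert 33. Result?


Append 33: [29, 26, 28, 7, 25, 23, 33]
Bubble up: swap idx 6(33) with idx 2(28); swap idx 2(33) with idx 0(29)
Result: [33, 26, 29, 7, 25, 23, 28]


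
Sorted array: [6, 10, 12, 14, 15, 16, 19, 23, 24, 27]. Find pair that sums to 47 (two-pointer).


Two pointers: lo=0, hi=9
Found pair: (23, 24) summing to 47


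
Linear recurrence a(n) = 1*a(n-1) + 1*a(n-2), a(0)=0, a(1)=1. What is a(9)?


Build bottom-up:
...a(7)=13, a(8)=21, a(9)=1*21+1*13=34


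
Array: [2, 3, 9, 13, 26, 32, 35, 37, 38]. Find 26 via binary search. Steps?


Search for 26:
[0,8] mid=4 arr[4]=26
Total: 1 comparisons


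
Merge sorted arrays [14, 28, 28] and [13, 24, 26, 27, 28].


Compare heads, take smaller each step.
Merged: [13, 14, 24, 26, 27, 28, 28, 28]


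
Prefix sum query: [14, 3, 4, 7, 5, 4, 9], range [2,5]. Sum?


Prefix sums: [0, 14, 17, 21, 28, 33, 37, 46]
Sum[2..5] = prefix[6] - prefix[2] = 37 - 17 = 20


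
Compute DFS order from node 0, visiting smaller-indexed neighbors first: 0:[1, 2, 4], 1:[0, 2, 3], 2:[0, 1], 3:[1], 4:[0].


DFS stack-based: start with [0]
Visit order: [0, 1, 2, 3, 4]


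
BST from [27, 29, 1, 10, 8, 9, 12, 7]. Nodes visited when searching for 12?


BST root = 27
Search for 12: compare at each node
Path: [27, 1, 10, 12]


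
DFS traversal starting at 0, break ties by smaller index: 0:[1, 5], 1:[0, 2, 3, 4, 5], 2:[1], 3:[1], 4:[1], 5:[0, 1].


DFS stack-based: start with [0]
Visit order: [0, 1, 2, 3, 4, 5]


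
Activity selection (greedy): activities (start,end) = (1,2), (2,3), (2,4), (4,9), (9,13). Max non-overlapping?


Greedy: pick earliest-ending, then skip overlaps.
Selected (4 activities): [(1, 2), (2, 3), (4, 9), (9, 13)]


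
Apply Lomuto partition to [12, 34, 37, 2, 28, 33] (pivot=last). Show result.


Elements <= 33 go left of pivot.
Result: [12, 2, 28, 33, 37, 34], pivot at index 3


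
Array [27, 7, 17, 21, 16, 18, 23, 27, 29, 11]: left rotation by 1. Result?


Left rotate by 1: [7, 17, 21, 16, 18, 23, 27, 29, 11, 27]


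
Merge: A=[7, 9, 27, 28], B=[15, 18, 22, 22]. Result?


Compare heads, take smaller each step.
Merged: [7, 9, 15, 18, 22, 22, 27, 28]


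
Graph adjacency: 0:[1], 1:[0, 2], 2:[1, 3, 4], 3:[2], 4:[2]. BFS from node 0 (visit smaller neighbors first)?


BFS queue: start with [0]
Visit order: [0, 1, 2, 3, 4]


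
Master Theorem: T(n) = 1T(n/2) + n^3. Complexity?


a=1, b=2, c=3. log_2(1)=0 < c=3. Case 3: O(n^c) = O(n^3)
Complexity: O(n^3)


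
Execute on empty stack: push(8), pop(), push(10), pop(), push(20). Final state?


push(8) -> [8]
pop() returns 8 -> []
push(10) -> [10]
pop() returns 10 -> []
push(20) -> [20]
Final stack (bottom to top): [20]


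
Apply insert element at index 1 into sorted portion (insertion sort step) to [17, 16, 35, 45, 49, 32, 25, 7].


After one pass: [16, 17, 35, 45, 49, 32, 25, 7]


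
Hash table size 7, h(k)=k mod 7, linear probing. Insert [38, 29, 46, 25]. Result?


Insertions: 38->slot 3; 29->slot 1; 46->slot 4; 25->slot 5
Table: [None, 29, None, 38, 46, 25, None]


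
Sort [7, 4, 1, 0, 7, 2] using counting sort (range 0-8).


Count array: [1, 1, 1, 0, 1, 0, 0, 2, 0]
Reconstruct: [0, 1, 2, 4, 7, 7]


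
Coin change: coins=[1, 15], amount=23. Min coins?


dp[0]=0; dp[i]=1+min(dp[i-c] for c in coins)
...dp[18]=4, dp[19]=5, dp[20]=6, dp[21]=7, dp[22]=8, dp[23]=9
Minimum coins for 23 = 9


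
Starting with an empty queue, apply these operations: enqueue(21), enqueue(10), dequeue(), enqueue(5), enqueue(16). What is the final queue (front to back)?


enqueue(21) -> [21]
enqueue(10) -> [21, 10]
dequeue() returns 21 -> [10]
enqueue(5) -> [10, 5]
enqueue(16) -> [10, 5, 16]
Final queue (front to back): [10, 5, 16]


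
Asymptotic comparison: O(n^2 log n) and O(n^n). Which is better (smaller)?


n^2 log n grows slower than n^n
O(n^2 log n) is asymptotically smaller; O(n^n) grows faster


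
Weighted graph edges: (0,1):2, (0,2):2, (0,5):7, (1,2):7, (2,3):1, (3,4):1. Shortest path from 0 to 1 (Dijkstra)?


Dijkstra from 0:
Distances: {0: 0, 1: 2, 2: 2, 3: 3, 4: 4, 5: 7}
Shortest distance to 1 = 2, path = [0, 1]


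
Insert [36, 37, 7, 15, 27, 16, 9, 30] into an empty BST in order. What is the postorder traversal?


Root = 36; build tree by BST insertion.
Postorder traversal: [9, 16, 30, 27, 15, 7, 37, 36]


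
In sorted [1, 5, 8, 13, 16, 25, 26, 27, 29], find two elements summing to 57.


Two pointers: lo=0, hi=8
No pair sums to 57


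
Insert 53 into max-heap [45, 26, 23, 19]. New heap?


Append 53: [45, 26, 23, 19, 53]
Bubble up: swap idx 4(53) with idx 1(26); swap idx 1(53) with idx 0(45)
Result: [53, 45, 23, 19, 26]


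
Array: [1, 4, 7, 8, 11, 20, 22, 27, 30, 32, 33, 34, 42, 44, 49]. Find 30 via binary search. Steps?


Search for 30:
[0,14] mid=7 arr[7]=27
[8,14] mid=11 arr[11]=34
[8,10] mid=9 arr[9]=32
[8,8] mid=8 arr[8]=30
Total: 4 comparisons


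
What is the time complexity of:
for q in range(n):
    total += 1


Per nesting level: O(n) = O(n)
Complexity: O(n)


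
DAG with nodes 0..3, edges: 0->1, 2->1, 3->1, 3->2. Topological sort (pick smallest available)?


Kahn's algorithm, process smallest node first
Order: [0, 3, 2, 1]


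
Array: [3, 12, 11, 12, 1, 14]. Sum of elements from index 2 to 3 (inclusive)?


Prefix sums: [0, 3, 15, 26, 38, 39, 53]
Sum[2..3] = prefix[4] - prefix[2] = 38 - 15 = 23


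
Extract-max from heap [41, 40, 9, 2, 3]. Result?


Max = 41
Replace root with last, heapify down
Resulting heap: [40, 3, 9, 2]


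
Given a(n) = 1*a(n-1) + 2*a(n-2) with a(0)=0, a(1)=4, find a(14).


Build bottom-up:
...a(12)=5460, a(13)=10924, a(14)=1*10924+2*5460=21844


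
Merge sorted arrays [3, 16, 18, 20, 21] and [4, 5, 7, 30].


Compare heads, take smaller each step.
Merged: [3, 4, 5, 7, 16, 18, 20, 21, 30]


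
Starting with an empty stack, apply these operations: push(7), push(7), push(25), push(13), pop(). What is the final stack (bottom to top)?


push(7) -> [7]
push(7) -> [7, 7]
push(25) -> [7, 7, 25]
push(13) -> [7, 7, 25, 13]
pop() returns 13 -> [7, 7, 25]
Final stack (bottom to top): [7, 7, 25]


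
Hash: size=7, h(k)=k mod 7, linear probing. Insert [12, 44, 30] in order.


Insertions: 12->slot 5; 44->slot 2; 30->slot 3
Table: [None, None, 44, 30, None, 12, None]


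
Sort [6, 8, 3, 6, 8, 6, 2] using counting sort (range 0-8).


Count array: [0, 0, 1, 1, 0, 0, 3, 0, 2]
Reconstruct: [2, 3, 6, 6, 6, 8, 8]


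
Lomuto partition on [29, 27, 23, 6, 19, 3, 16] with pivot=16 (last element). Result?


Elements <= 16 go left of pivot.
Result: [6, 3, 16, 29, 19, 27, 23], pivot at index 2


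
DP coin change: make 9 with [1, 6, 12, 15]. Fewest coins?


dp[0]=0; dp[i]=1+min(dp[i-c] for c in coins)
...dp[4]=4, dp[5]=5, dp[6]=1, dp[7]=2, dp[8]=3, dp[9]=4
Minimum coins for 9 = 4


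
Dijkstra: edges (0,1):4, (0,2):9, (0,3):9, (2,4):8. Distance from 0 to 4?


Dijkstra from 0:
Distances: {0: 0, 1: 4, 2: 9, 3: 9, 4: 17}
Shortest distance to 4 = 17, path = [0, 2, 4]


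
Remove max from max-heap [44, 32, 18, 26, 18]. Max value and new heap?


Max = 44
Replace root with last, heapify down
Resulting heap: [32, 26, 18, 18]


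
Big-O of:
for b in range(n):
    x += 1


Per nesting level: O(n) = O(n)
Complexity: O(n)


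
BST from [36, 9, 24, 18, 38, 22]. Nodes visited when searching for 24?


BST root = 36
Search for 24: compare at each node
Path: [36, 9, 24]


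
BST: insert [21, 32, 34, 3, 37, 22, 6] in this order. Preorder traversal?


Root = 21; build tree by BST insertion.
Preorder traversal: [21, 3, 6, 32, 22, 34, 37]


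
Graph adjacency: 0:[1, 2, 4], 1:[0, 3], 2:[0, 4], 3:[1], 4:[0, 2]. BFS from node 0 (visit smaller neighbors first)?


BFS queue: start with [0]
Visit order: [0, 1, 2, 4, 3]


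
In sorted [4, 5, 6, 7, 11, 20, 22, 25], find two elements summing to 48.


Two pointers: lo=0, hi=7
No pair sums to 48


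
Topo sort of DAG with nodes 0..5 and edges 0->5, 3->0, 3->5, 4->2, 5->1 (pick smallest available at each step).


Kahn's algorithm, process smallest node first
Order: [3, 0, 4, 2, 5, 1]


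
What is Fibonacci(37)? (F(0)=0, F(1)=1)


F(n)=F(n-1)+F(n-2)
...F(35)=9227465, F(36)=14930352, F(37)=24157817


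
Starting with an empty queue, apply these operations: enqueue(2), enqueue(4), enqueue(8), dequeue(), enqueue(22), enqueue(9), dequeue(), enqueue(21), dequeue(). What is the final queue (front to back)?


enqueue(2) -> [2]
enqueue(4) -> [2, 4]
enqueue(8) -> [2, 4, 8]
dequeue() returns 2 -> [4, 8]
enqueue(22) -> [4, 8, 22]
enqueue(9) -> [4, 8, 22, 9]
dequeue() returns 4 -> [8, 22, 9]
enqueue(21) -> [8, 22, 9, 21]
dequeue() returns 8 -> [22, 9, 21]
Final queue (front to back): [22, 9, 21]


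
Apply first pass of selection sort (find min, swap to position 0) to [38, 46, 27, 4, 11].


After one pass: [4, 46, 27, 38, 11]


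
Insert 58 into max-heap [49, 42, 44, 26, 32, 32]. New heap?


Append 58: [49, 42, 44, 26, 32, 32, 58]
Bubble up: swap idx 6(58) with idx 2(44); swap idx 2(58) with idx 0(49)
Result: [58, 42, 49, 26, 32, 32, 44]


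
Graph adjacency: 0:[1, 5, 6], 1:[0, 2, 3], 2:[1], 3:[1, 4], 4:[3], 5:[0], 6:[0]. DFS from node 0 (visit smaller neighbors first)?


DFS stack-based: start with [0]
Visit order: [0, 1, 2, 3, 4, 5, 6]


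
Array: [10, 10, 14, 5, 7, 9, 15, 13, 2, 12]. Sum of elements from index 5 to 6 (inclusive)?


Prefix sums: [0, 10, 20, 34, 39, 46, 55, 70, 83, 85, 97]
Sum[5..6] = prefix[7] - prefix[5] = 70 - 46 = 24


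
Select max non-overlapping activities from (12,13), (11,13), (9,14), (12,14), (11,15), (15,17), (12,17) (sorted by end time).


Greedy: pick earliest-ending, then skip overlaps.
Selected (2 activities): [(12, 13), (15, 17)]


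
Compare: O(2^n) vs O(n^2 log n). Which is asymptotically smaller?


n^2 log n grows slower than exponential
O(n^2 log n) is asymptotically smaller; O(2^n) grows faster


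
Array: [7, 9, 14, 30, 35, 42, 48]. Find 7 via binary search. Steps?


Search for 7:
[0,6] mid=3 arr[3]=30
[0,2] mid=1 arr[1]=9
[0,0] mid=0 arr[0]=7
Total: 3 comparisons


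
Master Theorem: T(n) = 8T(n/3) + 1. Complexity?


a=8, b=3, c=0. log_3(8)=1.893 > c=0. Case 1: O(n^log_b(a)) = O(n^1.893)
Complexity: O(n^1.893)


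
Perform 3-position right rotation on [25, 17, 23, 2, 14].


Right rotate by 3: [23, 2, 14, 25, 17]


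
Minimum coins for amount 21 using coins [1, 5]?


dp[0]=0; dp[i]=1+min(dp[i-c] for c in coins)
...dp[16]=4, dp[17]=5, dp[18]=6, dp[19]=7, dp[20]=4, dp[21]=5
Minimum coins for 21 = 5


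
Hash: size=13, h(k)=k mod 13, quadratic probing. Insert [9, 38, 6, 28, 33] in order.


Insertions: 9->slot 9; 38->slot 12; 6->slot 6; 28->slot 2; 33->slot 7
Table: [None, None, 28, None, None, None, 6, 33, None, 9, None, None, 38]


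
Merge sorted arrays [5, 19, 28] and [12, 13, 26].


Compare heads, take smaller each step.
Merged: [5, 12, 13, 19, 26, 28]


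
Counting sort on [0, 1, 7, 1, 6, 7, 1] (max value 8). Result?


Count array: [1, 3, 0, 0, 0, 0, 1, 2, 0]
Reconstruct: [0, 1, 1, 1, 6, 7, 7]


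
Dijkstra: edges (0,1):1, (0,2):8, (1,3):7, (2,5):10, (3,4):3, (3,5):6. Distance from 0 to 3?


Dijkstra from 0:
Distances: {0: 0, 1: 1, 2: 8, 3: 8, 4: 11, 5: 14}
Shortest distance to 3 = 8, path = [0, 1, 3]


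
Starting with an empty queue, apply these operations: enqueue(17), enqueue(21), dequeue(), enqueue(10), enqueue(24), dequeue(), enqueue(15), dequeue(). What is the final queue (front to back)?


enqueue(17) -> [17]
enqueue(21) -> [17, 21]
dequeue() returns 17 -> [21]
enqueue(10) -> [21, 10]
enqueue(24) -> [21, 10, 24]
dequeue() returns 21 -> [10, 24]
enqueue(15) -> [10, 24, 15]
dequeue() returns 10 -> [24, 15]
Final queue (front to back): [24, 15]


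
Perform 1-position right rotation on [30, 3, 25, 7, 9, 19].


Right rotate by 1: [19, 30, 3, 25, 7, 9]


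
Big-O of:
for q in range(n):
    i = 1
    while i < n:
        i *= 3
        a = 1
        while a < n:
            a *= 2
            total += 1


Per nesting level: O(n) * O(log n) * O(log n) = O(n (log n)^2)
Complexity: O(n (log n)^2)


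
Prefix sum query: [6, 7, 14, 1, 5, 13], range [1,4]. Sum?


Prefix sums: [0, 6, 13, 27, 28, 33, 46]
Sum[1..4] = prefix[5] - prefix[1] = 33 - 6 = 27


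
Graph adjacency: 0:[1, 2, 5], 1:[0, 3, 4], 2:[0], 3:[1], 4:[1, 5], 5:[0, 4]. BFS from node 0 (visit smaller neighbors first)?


BFS queue: start with [0]
Visit order: [0, 1, 2, 5, 3, 4]


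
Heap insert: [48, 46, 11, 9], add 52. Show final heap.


Append 52: [48, 46, 11, 9, 52]
Bubble up: swap idx 4(52) with idx 1(46); swap idx 1(52) with idx 0(48)
Result: [52, 48, 11, 9, 46]


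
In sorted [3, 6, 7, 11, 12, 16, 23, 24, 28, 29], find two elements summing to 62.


Two pointers: lo=0, hi=9
No pair sums to 62


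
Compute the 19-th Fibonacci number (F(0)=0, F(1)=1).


F(n)=F(n-1)+F(n-2)
...F(17)=1597, F(18)=2584, F(19)=4181


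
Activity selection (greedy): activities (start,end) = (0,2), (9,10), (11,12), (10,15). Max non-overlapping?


Greedy: pick earliest-ending, then skip overlaps.
Selected (3 activities): [(0, 2), (9, 10), (11, 12)]


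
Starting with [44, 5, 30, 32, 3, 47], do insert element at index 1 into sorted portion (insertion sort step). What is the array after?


After one pass: [5, 44, 30, 32, 3, 47]


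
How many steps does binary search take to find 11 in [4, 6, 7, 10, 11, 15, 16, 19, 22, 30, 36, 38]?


Search for 11:
[0,11] mid=5 arr[5]=15
[0,4] mid=2 arr[2]=7
[3,4] mid=3 arr[3]=10
[4,4] mid=4 arr[4]=11
Total: 4 comparisons


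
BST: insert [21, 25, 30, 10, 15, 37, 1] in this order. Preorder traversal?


Root = 21; build tree by BST insertion.
Preorder traversal: [21, 10, 1, 15, 25, 30, 37]


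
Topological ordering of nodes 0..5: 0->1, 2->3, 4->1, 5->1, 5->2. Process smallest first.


Kahn's algorithm, process smallest node first
Order: [0, 4, 5, 1, 2, 3]


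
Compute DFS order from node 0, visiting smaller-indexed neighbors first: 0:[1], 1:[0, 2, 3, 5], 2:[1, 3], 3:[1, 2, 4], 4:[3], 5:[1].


DFS stack-based: start with [0]
Visit order: [0, 1, 2, 3, 4, 5]


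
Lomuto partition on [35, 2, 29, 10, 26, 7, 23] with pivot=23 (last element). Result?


Elements <= 23 go left of pivot.
Result: [2, 10, 7, 23, 26, 29, 35], pivot at index 3


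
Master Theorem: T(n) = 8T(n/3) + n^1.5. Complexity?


a=8, b=3, c=1.5. log_3(8)=1.893 > c=1.5. Case 1: O(n^log_b(a)) = O(n^1.893)
Complexity: O(n^1.893)


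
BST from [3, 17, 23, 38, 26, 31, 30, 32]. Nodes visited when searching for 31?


BST root = 3
Search for 31: compare at each node
Path: [3, 17, 23, 38, 26, 31]


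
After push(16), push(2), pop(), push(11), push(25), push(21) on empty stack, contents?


push(16) -> [16]
push(2) -> [16, 2]
pop() returns 2 -> [16]
push(11) -> [16, 11]
push(25) -> [16, 11, 25]
push(21) -> [16, 11, 25, 21]
Final stack (bottom to top): [16, 11, 25, 21]


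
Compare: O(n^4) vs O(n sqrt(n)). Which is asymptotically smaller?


n^1.5 grows slower than quartic
O(n sqrt(n)) is asymptotically smaller; O(n^4) grows faster


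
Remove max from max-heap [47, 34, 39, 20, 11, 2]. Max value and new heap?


Max = 47
Replace root with last, heapify down
Resulting heap: [39, 34, 2, 20, 11]


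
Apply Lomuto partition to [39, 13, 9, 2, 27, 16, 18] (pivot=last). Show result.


Elements <= 18 go left of pivot.
Result: [13, 9, 2, 16, 18, 39, 27], pivot at index 4


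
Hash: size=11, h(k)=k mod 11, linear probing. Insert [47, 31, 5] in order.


Insertions: 47->slot 3; 31->slot 9; 5->slot 5
Table: [None, None, None, 47, None, 5, None, None, None, 31, None]


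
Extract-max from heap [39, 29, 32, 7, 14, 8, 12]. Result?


Max = 39
Replace root with last, heapify down
Resulting heap: [32, 29, 12, 7, 14, 8]


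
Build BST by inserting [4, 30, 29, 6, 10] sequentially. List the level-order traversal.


Root = 4; build tree by BST insertion.
Level-Order traversal: [4, 30, 29, 6, 10]


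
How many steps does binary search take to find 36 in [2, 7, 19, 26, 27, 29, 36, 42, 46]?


Search for 36:
[0,8] mid=4 arr[4]=27
[5,8] mid=6 arr[6]=36
Total: 2 comparisons


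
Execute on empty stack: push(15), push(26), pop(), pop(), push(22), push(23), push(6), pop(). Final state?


push(15) -> [15]
push(26) -> [15, 26]
pop() returns 26 -> [15]
pop() returns 15 -> []
push(22) -> [22]
push(23) -> [22, 23]
push(6) -> [22, 23, 6]
pop() returns 6 -> [22, 23]
Final stack (bottom to top): [22, 23]


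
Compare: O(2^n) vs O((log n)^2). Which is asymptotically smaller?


polylogarithmic grows slower than exponential
O((log n)^2) is asymptotically smaller; O(2^n) grows faster


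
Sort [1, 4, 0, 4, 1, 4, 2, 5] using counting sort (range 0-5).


Count array: [1, 2, 1, 0, 3, 1]
Reconstruct: [0, 1, 1, 2, 4, 4, 4, 5]


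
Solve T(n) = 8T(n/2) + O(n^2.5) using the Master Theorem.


a=8, b=2, c=2.5. log_2(8)=3 > c=2.5. Case 1: O(n^log_b(a)) = O(n^3)
Complexity: O(n^3)


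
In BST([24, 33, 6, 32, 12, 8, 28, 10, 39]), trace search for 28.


BST root = 24
Search for 28: compare at each node
Path: [24, 33, 32, 28]


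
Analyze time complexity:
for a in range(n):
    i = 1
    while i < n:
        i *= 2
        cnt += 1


Per nesting level: O(n) * O(log n) = O(n log n)
Complexity: O(n log n)


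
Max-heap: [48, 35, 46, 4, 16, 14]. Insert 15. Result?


Append 15: [48, 35, 46, 4, 16, 14, 15]
Bubble up: no swaps needed
Result: [48, 35, 46, 4, 16, 14, 15]


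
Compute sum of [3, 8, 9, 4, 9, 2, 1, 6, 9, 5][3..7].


Prefix sums: [0, 3, 11, 20, 24, 33, 35, 36, 42, 51, 56]
Sum[3..7] = prefix[8] - prefix[3] = 42 - 20 = 22


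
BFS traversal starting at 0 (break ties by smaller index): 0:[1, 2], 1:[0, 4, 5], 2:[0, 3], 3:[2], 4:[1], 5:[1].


BFS queue: start with [0]
Visit order: [0, 1, 2, 4, 5, 3]


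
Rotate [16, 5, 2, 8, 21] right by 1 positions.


Right rotate by 1: [21, 16, 5, 2, 8]


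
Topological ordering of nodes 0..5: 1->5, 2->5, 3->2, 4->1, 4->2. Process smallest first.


Kahn's algorithm, process smallest node first
Order: [0, 3, 4, 1, 2, 5]


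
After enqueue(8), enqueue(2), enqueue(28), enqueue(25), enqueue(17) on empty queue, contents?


enqueue(8) -> [8]
enqueue(2) -> [8, 2]
enqueue(28) -> [8, 2, 28]
enqueue(25) -> [8, 2, 28, 25]
enqueue(17) -> [8, 2, 28, 25, 17]
Final queue (front to back): [8, 2, 28, 25, 17]


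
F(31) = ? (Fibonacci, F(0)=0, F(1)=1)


F(n)=F(n-1)+F(n-2)
...F(29)=514229, F(30)=832040, F(31)=1346269


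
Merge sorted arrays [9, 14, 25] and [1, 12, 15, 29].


Compare heads, take smaller each step.
Merged: [1, 9, 12, 14, 15, 25, 29]


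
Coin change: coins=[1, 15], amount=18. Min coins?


dp[0]=0; dp[i]=1+min(dp[i-c] for c in coins)
...dp[13]=13, dp[14]=14, dp[15]=1, dp[16]=2, dp[17]=3, dp[18]=4
Minimum coins for 18 = 4


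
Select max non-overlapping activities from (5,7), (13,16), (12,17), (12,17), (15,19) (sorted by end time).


Greedy: pick earliest-ending, then skip overlaps.
Selected (2 activities): [(5, 7), (13, 16)]


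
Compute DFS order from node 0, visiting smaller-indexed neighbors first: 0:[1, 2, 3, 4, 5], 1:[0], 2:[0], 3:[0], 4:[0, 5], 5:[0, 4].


DFS stack-based: start with [0]
Visit order: [0, 1, 2, 3, 4, 5]


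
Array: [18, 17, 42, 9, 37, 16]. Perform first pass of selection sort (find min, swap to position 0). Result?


After one pass: [9, 17, 42, 18, 37, 16]


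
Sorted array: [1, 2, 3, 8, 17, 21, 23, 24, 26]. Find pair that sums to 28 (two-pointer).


Two pointers: lo=0, hi=8
Found pair: (2, 26) summing to 28


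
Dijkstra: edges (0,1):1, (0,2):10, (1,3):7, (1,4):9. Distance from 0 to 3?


Dijkstra from 0:
Distances: {0: 0, 1: 1, 2: 10, 3: 8, 4: 10}
Shortest distance to 3 = 8, path = [0, 1, 3]


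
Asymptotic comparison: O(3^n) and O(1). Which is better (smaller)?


constant grows slower than exponential (base 3)
O(1) is asymptotically smaller; O(3^n) grows faster


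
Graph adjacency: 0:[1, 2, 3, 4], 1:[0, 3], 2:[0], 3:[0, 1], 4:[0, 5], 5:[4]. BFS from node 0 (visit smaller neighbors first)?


BFS queue: start with [0]
Visit order: [0, 1, 2, 3, 4, 5]


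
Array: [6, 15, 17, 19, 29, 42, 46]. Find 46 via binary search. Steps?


Search for 46:
[0,6] mid=3 arr[3]=19
[4,6] mid=5 arr[5]=42
[6,6] mid=6 arr[6]=46
Total: 3 comparisons


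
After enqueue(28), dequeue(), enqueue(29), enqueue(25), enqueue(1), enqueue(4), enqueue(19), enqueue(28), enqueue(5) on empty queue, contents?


enqueue(28) -> [28]
dequeue() returns 28 -> []
enqueue(29) -> [29]
enqueue(25) -> [29, 25]
enqueue(1) -> [29, 25, 1]
enqueue(4) -> [29, 25, 1, 4]
enqueue(19) -> [29, 25, 1, 4, 19]
enqueue(28) -> [29, 25, 1, 4, 19, 28]
enqueue(5) -> [29, 25, 1, 4, 19, 28, 5]
Final queue (front to back): [29, 25, 1, 4, 19, 28, 5]


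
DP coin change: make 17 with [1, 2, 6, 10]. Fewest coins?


dp[0]=0; dp[i]=1+min(dp[i-c] for c in coins)
...dp[12]=2, dp[13]=3, dp[14]=3, dp[15]=4, dp[16]=2, dp[17]=3
Minimum coins for 17 = 3


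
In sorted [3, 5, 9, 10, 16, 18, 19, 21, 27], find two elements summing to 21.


Two pointers: lo=0, hi=8
Found pair: (3, 18) summing to 21


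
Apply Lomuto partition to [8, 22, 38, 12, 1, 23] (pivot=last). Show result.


Elements <= 23 go left of pivot.
Result: [8, 22, 12, 1, 23, 38], pivot at index 4


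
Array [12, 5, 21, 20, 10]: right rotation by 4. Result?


Right rotate by 4: [5, 21, 20, 10, 12]


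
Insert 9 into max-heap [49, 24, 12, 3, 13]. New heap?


Append 9: [49, 24, 12, 3, 13, 9]
Bubble up: no swaps needed
Result: [49, 24, 12, 3, 13, 9]


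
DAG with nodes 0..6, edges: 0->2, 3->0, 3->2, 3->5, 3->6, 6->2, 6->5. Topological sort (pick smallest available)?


Kahn's algorithm, process smallest node first
Order: [1, 3, 0, 4, 6, 2, 5]


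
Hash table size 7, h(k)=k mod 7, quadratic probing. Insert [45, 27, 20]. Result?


Insertions: 45->slot 3; 27->slot 6; 20->slot 0
Table: [20, None, None, 45, None, None, 27]


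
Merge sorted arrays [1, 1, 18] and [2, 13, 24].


Compare heads, take smaller each step.
Merged: [1, 1, 2, 13, 18, 24]


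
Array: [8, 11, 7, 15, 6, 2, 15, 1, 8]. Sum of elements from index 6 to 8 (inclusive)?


Prefix sums: [0, 8, 19, 26, 41, 47, 49, 64, 65, 73]
Sum[6..8] = prefix[9] - prefix[6] = 73 - 49 = 24


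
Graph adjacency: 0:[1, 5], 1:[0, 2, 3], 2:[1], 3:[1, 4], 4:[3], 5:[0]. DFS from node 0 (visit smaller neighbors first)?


DFS stack-based: start with [0]
Visit order: [0, 1, 2, 3, 4, 5]


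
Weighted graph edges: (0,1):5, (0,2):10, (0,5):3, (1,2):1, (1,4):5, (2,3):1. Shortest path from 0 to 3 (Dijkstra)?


Dijkstra from 0:
Distances: {0: 0, 1: 5, 2: 6, 3: 7, 4: 10, 5: 3}
Shortest distance to 3 = 7, path = [0, 1, 2, 3]


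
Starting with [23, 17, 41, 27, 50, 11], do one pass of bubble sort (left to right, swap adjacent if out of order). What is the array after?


After one pass: [17, 23, 27, 41, 11, 50]


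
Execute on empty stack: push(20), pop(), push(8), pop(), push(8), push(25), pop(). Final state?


push(20) -> [20]
pop() returns 20 -> []
push(8) -> [8]
pop() returns 8 -> []
push(8) -> [8]
push(25) -> [8, 25]
pop() returns 25 -> [8]
Final stack (bottom to top): [8]


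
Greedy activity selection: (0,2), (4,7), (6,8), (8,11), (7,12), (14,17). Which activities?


Greedy: pick earliest-ending, then skip overlaps.
Selected (4 activities): [(0, 2), (4, 7), (8, 11), (14, 17)]


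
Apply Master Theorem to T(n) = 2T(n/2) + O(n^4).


a=2, b=2, c=4. log_2(2)=1 < c=4. Case 3: O(n^c) = O(n^4)
Complexity: O(n^4)


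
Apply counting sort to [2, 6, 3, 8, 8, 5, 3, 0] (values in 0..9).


Count array: [1, 0, 1, 2, 0, 1, 1, 0, 2, 0]
Reconstruct: [0, 2, 3, 3, 5, 6, 8, 8]


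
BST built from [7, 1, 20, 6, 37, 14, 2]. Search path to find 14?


BST root = 7
Search for 14: compare at each node
Path: [7, 20, 14]


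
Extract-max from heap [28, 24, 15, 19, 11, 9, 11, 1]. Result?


Max = 28
Replace root with last, heapify down
Resulting heap: [24, 19, 15, 1, 11, 9, 11]


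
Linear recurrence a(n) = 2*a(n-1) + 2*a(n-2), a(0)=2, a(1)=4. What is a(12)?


Build bottom-up:
...a(10)=36544, a(11)=99840, a(12)=2*99840+2*36544=272768


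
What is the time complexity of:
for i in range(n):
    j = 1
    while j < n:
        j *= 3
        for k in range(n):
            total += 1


Per nesting level: O(n) * O(log n) * O(n) = O(n^2 log n)
Complexity: O(n^2 log n)


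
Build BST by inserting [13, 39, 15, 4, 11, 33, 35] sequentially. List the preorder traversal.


Root = 13; build tree by BST insertion.
Preorder traversal: [13, 4, 11, 39, 15, 33, 35]


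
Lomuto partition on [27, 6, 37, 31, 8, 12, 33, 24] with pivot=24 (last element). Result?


Elements <= 24 go left of pivot.
Result: [6, 8, 12, 24, 27, 37, 33, 31], pivot at index 3


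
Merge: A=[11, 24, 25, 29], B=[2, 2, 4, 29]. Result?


Compare heads, take smaller each step.
Merged: [2, 2, 4, 11, 24, 25, 29, 29]


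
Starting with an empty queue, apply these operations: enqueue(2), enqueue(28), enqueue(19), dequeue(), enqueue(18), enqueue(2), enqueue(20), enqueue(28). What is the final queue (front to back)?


enqueue(2) -> [2]
enqueue(28) -> [2, 28]
enqueue(19) -> [2, 28, 19]
dequeue() returns 2 -> [28, 19]
enqueue(18) -> [28, 19, 18]
enqueue(2) -> [28, 19, 18, 2]
enqueue(20) -> [28, 19, 18, 2, 20]
enqueue(28) -> [28, 19, 18, 2, 20, 28]
Final queue (front to back): [28, 19, 18, 2, 20, 28]


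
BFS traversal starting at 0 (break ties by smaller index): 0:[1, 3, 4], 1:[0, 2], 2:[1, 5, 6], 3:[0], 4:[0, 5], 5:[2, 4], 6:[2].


BFS queue: start with [0]
Visit order: [0, 1, 3, 4, 2, 5, 6]


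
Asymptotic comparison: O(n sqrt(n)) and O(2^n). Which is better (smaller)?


n^1.5 grows slower than exponential
O(n sqrt(n)) is asymptotically smaller; O(2^n) grows faster


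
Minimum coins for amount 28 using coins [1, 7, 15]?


dp[0]=0; dp[i]=1+min(dp[i-c] for c in coins)
...dp[23]=3, dp[24]=4, dp[25]=5, dp[26]=6, dp[27]=7, dp[28]=4
Minimum coins for 28 = 4


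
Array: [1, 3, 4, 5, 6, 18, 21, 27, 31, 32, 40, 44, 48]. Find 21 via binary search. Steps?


Search for 21:
[0,12] mid=6 arr[6]=21
Total: 1 comparisons


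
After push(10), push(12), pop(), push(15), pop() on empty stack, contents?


push(10) -> [10]
push(12) -> [10, 12]
pop() returns 12 -> [10]
push(15) -> [10, 15]
pop() returns 15 -> [10]
Final stack (bottom to top): [10]


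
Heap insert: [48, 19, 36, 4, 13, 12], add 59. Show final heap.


Append 59: [48, 19, 36, 4, 13, 12, 59]
Bubble up: swap idx 6(59) with idx 2(36); swap idx 2(59) with idx 0(48)
Result: [59, 19, 48, 4, 13, 12, 36]


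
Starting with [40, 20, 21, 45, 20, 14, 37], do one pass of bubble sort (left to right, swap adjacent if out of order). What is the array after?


After one pass: [20, 21, 40, 20, 14, 37, 45]


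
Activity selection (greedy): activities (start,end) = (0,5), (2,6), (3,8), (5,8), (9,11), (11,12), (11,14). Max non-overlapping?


Greedy: pick earliest-ending, then skip overlaps.
Selected (4 activities): [(0, 5), (5, 8), (9, 11), (11, 12)]


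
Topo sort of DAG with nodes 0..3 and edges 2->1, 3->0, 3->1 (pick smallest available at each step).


Kahn's algorithm, process smallest node first
Order: [2, 3, 0, 1]


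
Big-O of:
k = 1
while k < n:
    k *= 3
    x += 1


Per nesting level: O(log n) = O(log n)
Complexity: O(log n)


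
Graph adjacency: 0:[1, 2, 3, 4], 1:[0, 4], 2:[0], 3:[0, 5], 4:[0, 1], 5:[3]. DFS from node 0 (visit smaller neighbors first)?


DFS stack-based: start with [0]
Visit order: [0, 1, 4, 2, 3, 5]


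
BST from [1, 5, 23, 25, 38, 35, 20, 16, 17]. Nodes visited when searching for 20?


BST root = 1
Search for 20: compare at each node
Path: [1, 5, 23, 20]


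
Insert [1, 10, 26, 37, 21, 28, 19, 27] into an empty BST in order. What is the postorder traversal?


Root = 1; build tree by BST insertion.
Postorder traversal: [19, 21, 27, 28, 37, 26, 10, 1]


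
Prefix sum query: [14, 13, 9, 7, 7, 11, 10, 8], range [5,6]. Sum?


Prefix sums: [0, 14, 27, 36, 43, 50, 61, 71, 79]
Sum[5..6] = prefix[7] - prefix[5] = 71 - 50 = 21


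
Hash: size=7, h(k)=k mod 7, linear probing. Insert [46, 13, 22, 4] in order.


Insertions: 46->slot 4; 13->slot 6; 22->slot 1; 4->slot 5
Table: [None, 22, None, None, 46, 4, 13]


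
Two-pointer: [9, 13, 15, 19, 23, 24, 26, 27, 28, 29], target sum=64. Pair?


Two pointers: lo=0, hi=9
No pair sums to 64


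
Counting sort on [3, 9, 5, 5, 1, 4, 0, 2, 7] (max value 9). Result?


Count array: [1, 1, 1, 1, 1, 2, 0, 1, 0, 1]
Reconstruct: [0, 1, 2, 3, 4, 5, 5, 7, 9]


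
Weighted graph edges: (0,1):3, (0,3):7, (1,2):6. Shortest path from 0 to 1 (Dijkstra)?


Dijkstra from 0:
Distances: {0: 0, 1: 3, 2: 9, 3: 7}
Shortest distance to 1 = 3, path = [0, 1]


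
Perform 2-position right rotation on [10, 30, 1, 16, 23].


Right rotate by 2: [16, 23, 10, 30, 1]


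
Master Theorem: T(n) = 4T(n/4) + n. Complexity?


a=4, b=4, c=1. log_4(4)=1 = c=1. Case 2: O(n^c log n) = O(n log n)
Complexity: O(n log n)


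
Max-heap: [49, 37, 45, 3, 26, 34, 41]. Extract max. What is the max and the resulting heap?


Max = 49
Replace root with last, heapify down
Resulting heap: [45, 37, 41, 3, 26, 34]


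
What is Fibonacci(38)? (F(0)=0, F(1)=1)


F(n)=F(n-1)+F(n-2)
...F(36)=14930352, F(37)=24157817, F(38)=39088169


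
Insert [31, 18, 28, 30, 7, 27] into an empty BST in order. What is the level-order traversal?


Root = 31; build tree by BST insertion.
Level-Order traversal: [31, 18, 7, 28, 27, 30]


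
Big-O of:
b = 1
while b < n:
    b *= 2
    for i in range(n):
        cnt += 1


Per nesting level: O(log n) * O(n) = O(n log n)
Complexity: O(n log n)


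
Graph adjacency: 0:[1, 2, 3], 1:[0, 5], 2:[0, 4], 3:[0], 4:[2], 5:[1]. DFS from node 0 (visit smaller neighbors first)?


DFS stack-based: start with [0]
Visit order: [0, 1, 5, 2, 4, 3]


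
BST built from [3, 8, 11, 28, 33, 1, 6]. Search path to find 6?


BST root = 3
Search for 6: compare at each node
Path: [3, 8, 6]


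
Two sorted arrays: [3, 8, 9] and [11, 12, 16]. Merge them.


Compare heads, take smaller each step.
Merged: [3, 8, 9, 11, 12, 16]


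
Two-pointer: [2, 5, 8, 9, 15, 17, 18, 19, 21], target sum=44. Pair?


Two pointers: lo=0, hi=8
No pair sums to 44


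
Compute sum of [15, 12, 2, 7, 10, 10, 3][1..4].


Prefix sums: [0, 15, 27, 29, 36, 46, 56, 59]
Sum[1..4] = prefix[5] - prefix[1] = 46 - 15 = 31


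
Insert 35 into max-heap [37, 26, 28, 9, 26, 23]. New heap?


Append 35: [37, 26, 28, 9, 26, 23, 35]
Bubble up: swap idx 6(35) with idx 2(28)
Result: [37, 26, 35, 9, 26, 23, 28]


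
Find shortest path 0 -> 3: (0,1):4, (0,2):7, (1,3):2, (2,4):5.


Dijkstra from 0:
Distances: {0: 0, 1: 4, 2: 7, 3: 6, 4: 12}
Shortest distance to 3 = 6, path = [0, 1, 3]


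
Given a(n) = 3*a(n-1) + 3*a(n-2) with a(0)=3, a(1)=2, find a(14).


Build bottom-up:
...a(12)=8417763, a(13)=31914162, a(14)=3*31914162+3*8417763=120995775


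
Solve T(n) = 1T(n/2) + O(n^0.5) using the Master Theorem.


a=1, b=2, c=0.5. log_2(1)=0 < c=0.5. Case 3: O(n^c) = O(sqrt(n))
Complexity: O(sqrt(n))


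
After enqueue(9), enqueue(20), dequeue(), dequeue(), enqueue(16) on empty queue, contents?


enqueue(9) -> [9]
enqueue(20) -> [9, 20]
dequeue() returns 9 -> [20]
dequeue() returns 20 -> []
enqueue(16) -> [16]
Final queue (front to back): [16]


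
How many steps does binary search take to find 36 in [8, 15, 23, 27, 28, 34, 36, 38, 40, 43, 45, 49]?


Search for 36:
[0,11] mid=5 arr[5]=34
[6,11] mid=8 arr[8]=40
[6,7] mid=6 arr[6]=36
Total: 3 comparisons


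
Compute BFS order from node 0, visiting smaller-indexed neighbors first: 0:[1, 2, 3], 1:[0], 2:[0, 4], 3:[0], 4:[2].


BFS queue: start with [0]
Visit order: [0, 1, 2, 3, 4]


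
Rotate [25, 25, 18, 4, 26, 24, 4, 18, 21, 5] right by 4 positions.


Right rotate by 4: [4, 18, 21, 5, 25, 25, 18, 4, 26, 24]


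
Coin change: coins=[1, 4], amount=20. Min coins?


dp[0]=0; dp[i]=1+min(dp[i-c] for c in coins)
...dp[15]=6, dp[16]=4, dp[17]=5, dp[18]=6, dp[19]=7, dp[20]=5
Minimum coins for 20 = 5


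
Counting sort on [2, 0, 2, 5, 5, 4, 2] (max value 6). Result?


Count array: [1, 0, 3, 0, 1, 2, 0]
Reconstruct: [0, 2, 2, 2, 4, 5, 5]


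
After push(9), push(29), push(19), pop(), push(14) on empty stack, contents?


push(9) -> [9]
push(29) -> [9, 29]
push(19) -> [9, 29, 19]
pop() returns 19 -> [9, 29]
push(14) -> [9, 29, 14]
Final stack (bottom to top): [9, 29, 14]


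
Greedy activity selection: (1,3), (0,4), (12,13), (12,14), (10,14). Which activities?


Greedy: pick earliest-ending, then skip overlaps.
Selected (2 activities): [(1, 3), (12, 13)]


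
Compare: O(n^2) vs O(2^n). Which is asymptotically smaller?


quadratic grows slower than exponential
O(n^2) is asymptotically smaller; O(2^n) grows faster


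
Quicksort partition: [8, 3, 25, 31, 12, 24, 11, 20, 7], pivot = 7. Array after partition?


Elements <= 7 go left of pivot.
Result: [3, 7, 25, 31, 12, 24, 11, 20, 8], pivot at index 1


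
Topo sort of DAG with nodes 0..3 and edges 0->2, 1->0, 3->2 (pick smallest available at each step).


Kahn's algorithm, process smallest node first
Order: [1, 0, 3, 2]


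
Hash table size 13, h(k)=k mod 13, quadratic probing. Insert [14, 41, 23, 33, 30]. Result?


Insertions: 14->slot 1; 41->slot 2; 23->slot 10; 33->slot 7; 30->slot 4
Table: [None, 14, 41, None, 30, None, None, 33, None, None, 23, None, None]


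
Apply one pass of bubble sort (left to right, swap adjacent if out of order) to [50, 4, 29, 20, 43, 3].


After one pass: [4, 29, 20, 43, 3, 50]


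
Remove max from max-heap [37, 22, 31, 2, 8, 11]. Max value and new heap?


Max = 37
Replace root with last, heapify down
Resulting heap: [31, 22, 11, 2, 8]


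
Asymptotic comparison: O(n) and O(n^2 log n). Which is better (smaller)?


linear grows slower than n^2 log n
O(n) is asymptotically smaller; O(n^2 log n) grows faster


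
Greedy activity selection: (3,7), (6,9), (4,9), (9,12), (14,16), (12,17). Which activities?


Greedy: pick earliest-ending, then skip overlaps.
Selected (3 activities): [(3, 7), (9, 12), (14, 16)]


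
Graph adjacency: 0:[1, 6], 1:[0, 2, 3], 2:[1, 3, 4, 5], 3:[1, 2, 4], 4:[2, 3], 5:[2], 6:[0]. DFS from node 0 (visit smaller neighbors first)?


DFS stack-based: start with [0]
Visit order: [0, 1, 2, 3, 4, 5, 6]


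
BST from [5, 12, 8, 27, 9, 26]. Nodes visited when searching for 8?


BST root = 5
Search for 8: compare at each node
Path: [5, 12, 8]


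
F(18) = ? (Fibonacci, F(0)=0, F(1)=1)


F(n)=F(n-1)+F(n-2)
...F(16)=987, F(17)=1597, F(18)=2584


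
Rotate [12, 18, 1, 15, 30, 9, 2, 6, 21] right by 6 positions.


Right rotate by 6: [15, 30, 9, 2, 6, 21, 12, 18, 1]


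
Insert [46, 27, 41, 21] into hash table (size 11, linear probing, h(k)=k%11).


Insertions: 46->slot 2; 27->slot 5; 41->slot 8; 21->slot 10
Table: [None, None, 46, None, None, 27, None, None, 41, None, 21]


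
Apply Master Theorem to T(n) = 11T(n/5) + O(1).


a=11, b=5, c=0. log_5(11)=1.490 > c=0. Case 1: O(n^log_b(a)) = O(n^1.490)
Complexity: O(n^1.490)


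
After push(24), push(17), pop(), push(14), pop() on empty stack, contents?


push(24) -> [24]
push(17) -> [24, 17]
pop() returns 17 -> [24]
push(14) -> [24, 14]
pop() returns 14 -> [24]
Final stack (bottom to top): [24]


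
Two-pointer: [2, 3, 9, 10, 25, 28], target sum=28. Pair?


Two pointers: lo=0, hi=5
Found pair: (3, 25) summing to 28


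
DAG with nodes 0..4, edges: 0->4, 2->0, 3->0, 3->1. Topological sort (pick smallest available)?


Kahn's algorithm, process smallest node first
Order: [2, 3, 0, 1, 4]


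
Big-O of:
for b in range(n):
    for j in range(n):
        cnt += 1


Per nesting level: O(n) * O(n) = O(n^2)
Complexity: O(n^2)


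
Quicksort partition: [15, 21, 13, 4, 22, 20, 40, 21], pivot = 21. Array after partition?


Elements <= 21 go left of pivot.
Result: [15, 21, 13, 4, 20, 21, 40, 22], pivot at index 5


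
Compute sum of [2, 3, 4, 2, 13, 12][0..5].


Prefix sums: [0, 2, 5, 9, 11, 24, 36]
Sum[0..5] = prefix[6] - prefix[0] = 36 - 0 = 36


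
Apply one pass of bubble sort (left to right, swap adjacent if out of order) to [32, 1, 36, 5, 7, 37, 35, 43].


After one pass: [1, 32, 5, 7, 36, 35, 37, 43]


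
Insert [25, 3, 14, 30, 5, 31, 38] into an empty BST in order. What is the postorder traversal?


Root = 25; build tree by BST insertion.
Postorder traversal: [5, 14, 3, 38, 31, 30, 25]


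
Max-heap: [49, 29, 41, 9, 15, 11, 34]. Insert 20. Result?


Append 20: [49, 29, 41, 9, 15, 11, 34, 20]
Bubble up: swap idx 7(20) with idx 3(9)
Result: [49, 29, 41, 20, 15, 11, 34, 9]


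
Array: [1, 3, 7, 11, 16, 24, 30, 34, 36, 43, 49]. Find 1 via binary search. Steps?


Search for 1:
[0,10] mid=5 arr[5]=24
[0,4] mid=2 arr[2]=7
[0,1] mid=0 arr[0]=1
Total: 3 comparisons


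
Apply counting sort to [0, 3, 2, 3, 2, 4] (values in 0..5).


Count array: [1, 0, 2, 2, 1, 0]
Reconstruct: [0, 2, 2, 3, 3, 4]


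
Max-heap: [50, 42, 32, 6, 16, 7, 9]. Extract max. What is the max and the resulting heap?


Max = 50
Replace root with last, heapify down
Resulting heap: [42, 16, 32, 6, 9, 7]


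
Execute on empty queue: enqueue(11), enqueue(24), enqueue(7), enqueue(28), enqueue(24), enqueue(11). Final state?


enqueue(11) -> [11]
enqueue(24) -> [11, 24]
enqueue(7) -> [11, 24, 7]
enqueue(28) -> [11, 24, 7, 28]
enqueue(24) -> [11, 24, 7, 28, 24]
enqueue(11) -> [11, 24, 7, 28, 24, 11]
Final queue (front to back): [11, 24, 7, 28, 24, 11]


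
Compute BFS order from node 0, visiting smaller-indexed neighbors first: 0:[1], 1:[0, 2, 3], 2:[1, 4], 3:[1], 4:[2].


BFS queue: start with [0]
Visit order: [0, 1, 2, 3, 4]


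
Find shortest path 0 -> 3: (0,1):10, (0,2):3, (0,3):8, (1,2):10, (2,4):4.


Dijkstra from 0:
Distances: {0: 0, 1: 10, 2: 3, 3: 8, 4: 7}
Shortest distance to 3 = 8, path = [0, 3]


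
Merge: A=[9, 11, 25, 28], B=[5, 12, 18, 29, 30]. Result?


Compare heads, take smaller each step.
Merged: [5, 9, 11, 12, 18, 25, 28, 29, 30]
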